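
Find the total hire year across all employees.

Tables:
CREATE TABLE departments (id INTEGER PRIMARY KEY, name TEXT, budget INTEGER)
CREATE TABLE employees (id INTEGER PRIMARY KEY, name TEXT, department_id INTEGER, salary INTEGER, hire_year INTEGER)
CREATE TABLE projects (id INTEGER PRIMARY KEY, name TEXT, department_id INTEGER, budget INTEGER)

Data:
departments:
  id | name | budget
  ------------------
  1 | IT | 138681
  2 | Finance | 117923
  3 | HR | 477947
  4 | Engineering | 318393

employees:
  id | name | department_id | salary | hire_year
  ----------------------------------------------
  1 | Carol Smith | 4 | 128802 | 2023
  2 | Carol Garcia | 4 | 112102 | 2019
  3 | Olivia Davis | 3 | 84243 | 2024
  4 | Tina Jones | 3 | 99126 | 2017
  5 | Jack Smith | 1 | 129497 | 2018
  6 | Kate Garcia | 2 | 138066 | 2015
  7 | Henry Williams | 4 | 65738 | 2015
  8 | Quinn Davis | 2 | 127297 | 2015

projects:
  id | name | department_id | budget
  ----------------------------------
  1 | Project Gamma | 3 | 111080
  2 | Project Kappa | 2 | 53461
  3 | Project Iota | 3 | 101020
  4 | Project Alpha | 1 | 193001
SELECT SUM(hire_year) FROM employees

Execution result:
16146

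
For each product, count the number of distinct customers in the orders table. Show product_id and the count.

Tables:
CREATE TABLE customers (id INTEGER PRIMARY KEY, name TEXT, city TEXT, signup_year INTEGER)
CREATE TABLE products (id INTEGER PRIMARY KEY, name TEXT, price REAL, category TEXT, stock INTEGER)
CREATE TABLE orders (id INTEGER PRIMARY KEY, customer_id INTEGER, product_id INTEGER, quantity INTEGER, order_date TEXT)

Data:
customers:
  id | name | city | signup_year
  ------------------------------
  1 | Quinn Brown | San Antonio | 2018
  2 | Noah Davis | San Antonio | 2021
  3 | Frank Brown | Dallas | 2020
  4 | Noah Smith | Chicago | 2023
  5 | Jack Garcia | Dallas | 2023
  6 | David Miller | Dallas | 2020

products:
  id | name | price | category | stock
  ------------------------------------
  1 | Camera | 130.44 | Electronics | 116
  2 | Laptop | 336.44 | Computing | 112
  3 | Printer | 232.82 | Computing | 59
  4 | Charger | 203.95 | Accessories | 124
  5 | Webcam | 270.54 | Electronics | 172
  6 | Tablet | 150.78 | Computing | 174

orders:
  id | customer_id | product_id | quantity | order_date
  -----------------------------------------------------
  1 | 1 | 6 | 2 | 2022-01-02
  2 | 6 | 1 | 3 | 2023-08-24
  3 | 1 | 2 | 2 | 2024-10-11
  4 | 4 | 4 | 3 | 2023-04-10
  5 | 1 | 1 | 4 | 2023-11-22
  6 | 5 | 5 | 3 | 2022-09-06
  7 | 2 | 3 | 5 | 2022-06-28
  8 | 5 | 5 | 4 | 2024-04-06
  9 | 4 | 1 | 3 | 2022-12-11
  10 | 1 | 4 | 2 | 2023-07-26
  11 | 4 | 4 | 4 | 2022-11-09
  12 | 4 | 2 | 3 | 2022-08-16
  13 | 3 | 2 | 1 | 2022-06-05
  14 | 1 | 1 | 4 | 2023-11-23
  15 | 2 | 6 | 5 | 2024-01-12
SELECT product_id, COUNT(DISTINCT customer_id) AS distinct_customer_count FROM orders GROUP BY product_id

Execution result:
product_id | distinct_customer_count
1 | 3
2 | 3
3 | 1
4 | 2
5 | 1
6 | 2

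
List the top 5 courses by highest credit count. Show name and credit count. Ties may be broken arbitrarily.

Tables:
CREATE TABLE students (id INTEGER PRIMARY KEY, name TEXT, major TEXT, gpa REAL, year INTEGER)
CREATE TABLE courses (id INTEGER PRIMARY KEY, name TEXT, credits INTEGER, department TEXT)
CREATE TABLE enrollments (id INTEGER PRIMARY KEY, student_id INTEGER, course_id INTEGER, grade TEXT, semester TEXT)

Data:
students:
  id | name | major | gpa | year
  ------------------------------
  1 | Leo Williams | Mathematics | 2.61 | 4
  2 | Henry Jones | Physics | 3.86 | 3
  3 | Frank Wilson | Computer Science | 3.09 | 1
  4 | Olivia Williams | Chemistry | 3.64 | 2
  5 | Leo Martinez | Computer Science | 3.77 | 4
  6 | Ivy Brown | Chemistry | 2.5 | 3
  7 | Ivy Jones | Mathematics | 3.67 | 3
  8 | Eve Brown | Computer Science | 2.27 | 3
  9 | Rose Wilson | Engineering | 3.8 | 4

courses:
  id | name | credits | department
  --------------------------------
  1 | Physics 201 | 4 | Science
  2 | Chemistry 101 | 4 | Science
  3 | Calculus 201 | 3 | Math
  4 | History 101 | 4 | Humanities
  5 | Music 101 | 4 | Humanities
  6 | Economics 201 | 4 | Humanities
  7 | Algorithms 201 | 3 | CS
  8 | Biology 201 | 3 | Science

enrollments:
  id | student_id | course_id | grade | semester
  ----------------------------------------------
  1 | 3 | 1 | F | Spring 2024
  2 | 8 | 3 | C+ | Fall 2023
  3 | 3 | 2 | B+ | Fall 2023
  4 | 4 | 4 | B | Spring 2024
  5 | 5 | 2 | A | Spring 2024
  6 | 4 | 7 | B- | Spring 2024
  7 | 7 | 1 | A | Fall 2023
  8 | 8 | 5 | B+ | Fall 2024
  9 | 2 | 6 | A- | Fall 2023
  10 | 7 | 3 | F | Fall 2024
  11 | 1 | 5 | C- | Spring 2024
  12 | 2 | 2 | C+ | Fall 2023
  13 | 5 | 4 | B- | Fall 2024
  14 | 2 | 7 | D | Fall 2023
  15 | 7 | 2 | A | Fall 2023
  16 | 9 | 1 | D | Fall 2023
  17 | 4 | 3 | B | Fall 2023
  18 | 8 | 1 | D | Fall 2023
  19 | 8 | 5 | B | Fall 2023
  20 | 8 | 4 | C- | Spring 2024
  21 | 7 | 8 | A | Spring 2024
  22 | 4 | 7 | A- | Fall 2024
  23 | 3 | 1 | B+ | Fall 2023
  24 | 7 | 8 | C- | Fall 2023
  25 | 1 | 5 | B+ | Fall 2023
SELECT name, credits FROM courses ORDER BY credits DESC LIMIT 5

Execution result:
name | credits
Physics 201 | 4
Chemistry 101 | 4
History 101 | 4
Music 101 | 4
Economics 201 | 4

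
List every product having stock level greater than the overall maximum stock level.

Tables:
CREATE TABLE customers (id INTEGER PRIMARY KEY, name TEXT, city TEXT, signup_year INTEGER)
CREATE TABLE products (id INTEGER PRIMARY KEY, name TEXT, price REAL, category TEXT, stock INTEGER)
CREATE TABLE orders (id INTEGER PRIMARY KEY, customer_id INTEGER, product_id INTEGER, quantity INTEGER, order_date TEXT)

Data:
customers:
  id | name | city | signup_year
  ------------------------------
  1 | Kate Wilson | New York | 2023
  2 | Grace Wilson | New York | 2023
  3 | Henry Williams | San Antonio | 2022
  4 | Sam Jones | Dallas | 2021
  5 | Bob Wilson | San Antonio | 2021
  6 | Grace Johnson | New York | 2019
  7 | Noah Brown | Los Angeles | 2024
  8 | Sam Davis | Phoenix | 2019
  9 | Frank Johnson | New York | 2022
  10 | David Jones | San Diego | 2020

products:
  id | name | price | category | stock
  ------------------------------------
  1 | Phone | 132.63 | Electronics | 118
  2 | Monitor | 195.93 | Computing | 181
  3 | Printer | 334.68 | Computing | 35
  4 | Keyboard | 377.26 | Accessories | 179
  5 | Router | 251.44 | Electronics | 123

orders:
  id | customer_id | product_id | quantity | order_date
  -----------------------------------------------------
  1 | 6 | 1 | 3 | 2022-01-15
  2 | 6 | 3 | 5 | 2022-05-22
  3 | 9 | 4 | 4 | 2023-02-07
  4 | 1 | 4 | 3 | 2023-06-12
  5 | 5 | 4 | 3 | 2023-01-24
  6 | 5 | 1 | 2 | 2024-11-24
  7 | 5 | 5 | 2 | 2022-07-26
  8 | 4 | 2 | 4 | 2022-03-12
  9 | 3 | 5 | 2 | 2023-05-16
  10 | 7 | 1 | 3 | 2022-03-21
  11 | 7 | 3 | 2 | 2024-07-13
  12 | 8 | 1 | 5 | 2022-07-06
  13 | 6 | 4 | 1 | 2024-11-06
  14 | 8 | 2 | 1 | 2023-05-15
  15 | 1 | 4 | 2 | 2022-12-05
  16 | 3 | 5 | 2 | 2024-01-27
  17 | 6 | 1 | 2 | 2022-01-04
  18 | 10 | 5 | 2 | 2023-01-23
SELECT name, stock FROM products WHERE stock > (SELECT MAX(stock) FROM products)

Execution result:
(no rows)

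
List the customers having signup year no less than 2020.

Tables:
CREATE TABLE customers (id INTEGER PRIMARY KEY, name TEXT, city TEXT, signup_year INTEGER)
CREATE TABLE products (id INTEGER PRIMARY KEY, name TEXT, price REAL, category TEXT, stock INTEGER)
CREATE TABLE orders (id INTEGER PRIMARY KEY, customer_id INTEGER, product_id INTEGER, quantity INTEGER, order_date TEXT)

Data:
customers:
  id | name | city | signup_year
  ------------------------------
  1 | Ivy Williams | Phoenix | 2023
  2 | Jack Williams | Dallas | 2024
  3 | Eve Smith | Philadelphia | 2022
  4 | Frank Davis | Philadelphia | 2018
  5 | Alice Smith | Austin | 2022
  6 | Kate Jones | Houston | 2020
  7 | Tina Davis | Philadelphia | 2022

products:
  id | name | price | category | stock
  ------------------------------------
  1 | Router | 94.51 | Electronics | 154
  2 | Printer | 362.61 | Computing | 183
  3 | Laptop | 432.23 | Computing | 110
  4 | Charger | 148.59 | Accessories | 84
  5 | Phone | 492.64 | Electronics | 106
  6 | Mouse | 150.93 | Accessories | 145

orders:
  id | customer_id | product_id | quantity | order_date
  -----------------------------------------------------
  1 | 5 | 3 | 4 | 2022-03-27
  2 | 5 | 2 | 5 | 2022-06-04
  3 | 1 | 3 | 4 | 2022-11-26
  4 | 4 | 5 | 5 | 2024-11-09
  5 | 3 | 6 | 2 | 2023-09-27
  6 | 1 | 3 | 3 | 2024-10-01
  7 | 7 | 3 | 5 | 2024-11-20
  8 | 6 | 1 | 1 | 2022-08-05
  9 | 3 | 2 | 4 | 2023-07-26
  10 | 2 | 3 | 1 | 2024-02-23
SELECT name, signup_year FROM customers WHERE signup_year >= 2020

Execution result:
name | signup_year
Ivy Williams | 2023
Jack Williams | 2024
Eve Smith | 2022
Alice Smith | 2022
Kate Jones | 2020
Tina Davis | 2022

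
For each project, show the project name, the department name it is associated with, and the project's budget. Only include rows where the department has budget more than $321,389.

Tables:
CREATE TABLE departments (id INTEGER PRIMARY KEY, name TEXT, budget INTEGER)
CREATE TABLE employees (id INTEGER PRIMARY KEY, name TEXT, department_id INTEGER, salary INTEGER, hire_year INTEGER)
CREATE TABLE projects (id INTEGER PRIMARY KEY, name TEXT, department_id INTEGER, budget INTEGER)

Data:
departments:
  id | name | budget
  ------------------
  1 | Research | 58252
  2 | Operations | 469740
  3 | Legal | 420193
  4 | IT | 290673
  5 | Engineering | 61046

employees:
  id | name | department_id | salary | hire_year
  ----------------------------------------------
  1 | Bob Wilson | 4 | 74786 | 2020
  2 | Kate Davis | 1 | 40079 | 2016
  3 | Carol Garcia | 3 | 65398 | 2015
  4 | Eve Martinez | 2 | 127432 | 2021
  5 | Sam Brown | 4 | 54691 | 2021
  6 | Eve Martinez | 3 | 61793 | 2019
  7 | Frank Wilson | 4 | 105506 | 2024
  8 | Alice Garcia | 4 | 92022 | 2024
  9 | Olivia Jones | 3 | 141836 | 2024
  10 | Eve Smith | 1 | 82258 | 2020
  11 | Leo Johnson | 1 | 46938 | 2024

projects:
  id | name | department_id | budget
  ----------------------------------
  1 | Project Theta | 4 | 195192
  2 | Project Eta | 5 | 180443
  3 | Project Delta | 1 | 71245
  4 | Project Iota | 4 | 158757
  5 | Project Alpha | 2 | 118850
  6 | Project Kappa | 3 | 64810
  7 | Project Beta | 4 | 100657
SELECT c.name, p.name AS department, c.budget FROM projects c JOIN departments p ON c.department_id = p.id WHERE p.budget > 321389

Execution result:
name | department | budget
Project Alpha | Operations | 118850
Project Kappa | Legal | 64810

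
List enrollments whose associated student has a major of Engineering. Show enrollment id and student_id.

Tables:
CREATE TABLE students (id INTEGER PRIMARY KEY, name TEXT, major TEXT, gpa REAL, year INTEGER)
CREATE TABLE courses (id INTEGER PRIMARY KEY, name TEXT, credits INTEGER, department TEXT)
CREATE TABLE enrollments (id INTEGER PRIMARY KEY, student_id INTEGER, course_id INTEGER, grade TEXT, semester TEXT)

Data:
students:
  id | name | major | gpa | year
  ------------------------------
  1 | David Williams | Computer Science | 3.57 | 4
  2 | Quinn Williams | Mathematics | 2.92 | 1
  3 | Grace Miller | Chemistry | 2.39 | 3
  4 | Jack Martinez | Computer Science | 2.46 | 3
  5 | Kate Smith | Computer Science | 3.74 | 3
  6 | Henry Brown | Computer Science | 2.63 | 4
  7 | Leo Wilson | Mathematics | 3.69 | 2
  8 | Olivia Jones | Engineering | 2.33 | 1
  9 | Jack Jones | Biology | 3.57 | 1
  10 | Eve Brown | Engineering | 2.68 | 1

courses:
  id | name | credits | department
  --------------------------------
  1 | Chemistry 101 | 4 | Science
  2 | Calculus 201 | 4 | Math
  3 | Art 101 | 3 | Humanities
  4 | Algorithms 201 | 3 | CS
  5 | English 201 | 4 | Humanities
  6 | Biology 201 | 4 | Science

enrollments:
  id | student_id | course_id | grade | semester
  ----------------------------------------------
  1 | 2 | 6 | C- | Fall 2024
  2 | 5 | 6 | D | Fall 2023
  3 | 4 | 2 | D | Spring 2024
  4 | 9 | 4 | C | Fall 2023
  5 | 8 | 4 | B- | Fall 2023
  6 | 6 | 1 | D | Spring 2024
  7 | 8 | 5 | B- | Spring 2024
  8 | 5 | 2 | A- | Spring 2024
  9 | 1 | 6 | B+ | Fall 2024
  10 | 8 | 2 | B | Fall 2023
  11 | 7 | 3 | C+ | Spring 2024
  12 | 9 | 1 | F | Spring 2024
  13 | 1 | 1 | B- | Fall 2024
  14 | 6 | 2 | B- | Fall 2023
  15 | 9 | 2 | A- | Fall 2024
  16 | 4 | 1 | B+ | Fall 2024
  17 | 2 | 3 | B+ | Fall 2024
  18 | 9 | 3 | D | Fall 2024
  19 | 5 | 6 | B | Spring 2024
SELECT id, student_id FROM enrollments WHERE student_id IN (SELECT id FROM students WHERE major = 'Engineering')

Execution result:
id | student_id
5 | 8
7 | 8
10 | 8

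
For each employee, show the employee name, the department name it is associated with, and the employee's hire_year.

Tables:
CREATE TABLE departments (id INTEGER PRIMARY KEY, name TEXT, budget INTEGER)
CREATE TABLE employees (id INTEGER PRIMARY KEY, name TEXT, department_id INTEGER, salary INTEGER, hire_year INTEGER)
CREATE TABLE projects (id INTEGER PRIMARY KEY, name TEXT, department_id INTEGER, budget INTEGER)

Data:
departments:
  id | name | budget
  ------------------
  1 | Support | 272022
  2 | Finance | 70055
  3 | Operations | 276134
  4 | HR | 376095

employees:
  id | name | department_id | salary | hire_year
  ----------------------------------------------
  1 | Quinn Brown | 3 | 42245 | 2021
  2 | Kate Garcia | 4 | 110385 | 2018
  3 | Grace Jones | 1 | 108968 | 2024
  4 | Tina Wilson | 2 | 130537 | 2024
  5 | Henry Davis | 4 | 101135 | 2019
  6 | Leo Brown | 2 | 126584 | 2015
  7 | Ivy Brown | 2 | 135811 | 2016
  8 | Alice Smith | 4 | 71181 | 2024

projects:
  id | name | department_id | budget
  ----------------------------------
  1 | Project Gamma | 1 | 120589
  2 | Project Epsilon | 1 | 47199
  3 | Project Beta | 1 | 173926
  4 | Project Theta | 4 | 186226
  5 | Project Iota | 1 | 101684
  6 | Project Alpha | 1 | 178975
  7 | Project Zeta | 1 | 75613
SELECT c.name, p.name AS department, c.hire_year FROM employees c JOIN departments p ON c.department_id = p.id

Execution result:
name | department | hire_year
Quinn Brown | Operations | 2021
Kate Garcia | HR | 2018
Grace Jones | Support | 2024
Tina Wilson | Finance | 2024
Henry Davis | HR | 2019
Leo Brown | Finance | 2015
Ivy Brown | Finance | 2016
Alice Smith | HR | 2024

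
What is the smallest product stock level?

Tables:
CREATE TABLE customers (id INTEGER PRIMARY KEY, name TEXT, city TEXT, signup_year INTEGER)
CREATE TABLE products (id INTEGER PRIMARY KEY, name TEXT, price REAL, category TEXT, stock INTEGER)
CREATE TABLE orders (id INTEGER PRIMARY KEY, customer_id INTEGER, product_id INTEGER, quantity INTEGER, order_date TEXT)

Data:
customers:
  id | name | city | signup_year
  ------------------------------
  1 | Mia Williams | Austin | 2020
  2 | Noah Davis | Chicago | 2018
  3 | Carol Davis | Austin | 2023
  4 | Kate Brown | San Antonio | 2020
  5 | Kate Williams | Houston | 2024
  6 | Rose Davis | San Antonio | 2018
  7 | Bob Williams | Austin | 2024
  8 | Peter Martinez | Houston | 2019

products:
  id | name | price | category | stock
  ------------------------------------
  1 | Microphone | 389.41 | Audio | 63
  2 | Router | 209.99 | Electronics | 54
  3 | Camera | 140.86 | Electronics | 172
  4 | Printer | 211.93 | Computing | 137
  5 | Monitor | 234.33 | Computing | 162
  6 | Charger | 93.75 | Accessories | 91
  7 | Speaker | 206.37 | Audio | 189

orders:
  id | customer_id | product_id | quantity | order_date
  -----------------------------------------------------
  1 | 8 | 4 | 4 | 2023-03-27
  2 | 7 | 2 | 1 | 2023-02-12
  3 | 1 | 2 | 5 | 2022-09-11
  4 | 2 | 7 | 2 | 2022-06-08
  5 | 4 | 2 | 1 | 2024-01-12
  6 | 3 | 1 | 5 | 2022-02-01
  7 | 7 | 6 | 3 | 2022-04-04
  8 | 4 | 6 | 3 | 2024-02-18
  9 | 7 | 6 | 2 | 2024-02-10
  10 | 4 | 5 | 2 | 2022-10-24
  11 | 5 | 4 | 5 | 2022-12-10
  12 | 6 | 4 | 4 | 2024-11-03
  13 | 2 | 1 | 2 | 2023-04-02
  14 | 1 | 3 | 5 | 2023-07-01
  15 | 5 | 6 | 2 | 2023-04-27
SELECT MIN(stock) FROM products

Execution result:
54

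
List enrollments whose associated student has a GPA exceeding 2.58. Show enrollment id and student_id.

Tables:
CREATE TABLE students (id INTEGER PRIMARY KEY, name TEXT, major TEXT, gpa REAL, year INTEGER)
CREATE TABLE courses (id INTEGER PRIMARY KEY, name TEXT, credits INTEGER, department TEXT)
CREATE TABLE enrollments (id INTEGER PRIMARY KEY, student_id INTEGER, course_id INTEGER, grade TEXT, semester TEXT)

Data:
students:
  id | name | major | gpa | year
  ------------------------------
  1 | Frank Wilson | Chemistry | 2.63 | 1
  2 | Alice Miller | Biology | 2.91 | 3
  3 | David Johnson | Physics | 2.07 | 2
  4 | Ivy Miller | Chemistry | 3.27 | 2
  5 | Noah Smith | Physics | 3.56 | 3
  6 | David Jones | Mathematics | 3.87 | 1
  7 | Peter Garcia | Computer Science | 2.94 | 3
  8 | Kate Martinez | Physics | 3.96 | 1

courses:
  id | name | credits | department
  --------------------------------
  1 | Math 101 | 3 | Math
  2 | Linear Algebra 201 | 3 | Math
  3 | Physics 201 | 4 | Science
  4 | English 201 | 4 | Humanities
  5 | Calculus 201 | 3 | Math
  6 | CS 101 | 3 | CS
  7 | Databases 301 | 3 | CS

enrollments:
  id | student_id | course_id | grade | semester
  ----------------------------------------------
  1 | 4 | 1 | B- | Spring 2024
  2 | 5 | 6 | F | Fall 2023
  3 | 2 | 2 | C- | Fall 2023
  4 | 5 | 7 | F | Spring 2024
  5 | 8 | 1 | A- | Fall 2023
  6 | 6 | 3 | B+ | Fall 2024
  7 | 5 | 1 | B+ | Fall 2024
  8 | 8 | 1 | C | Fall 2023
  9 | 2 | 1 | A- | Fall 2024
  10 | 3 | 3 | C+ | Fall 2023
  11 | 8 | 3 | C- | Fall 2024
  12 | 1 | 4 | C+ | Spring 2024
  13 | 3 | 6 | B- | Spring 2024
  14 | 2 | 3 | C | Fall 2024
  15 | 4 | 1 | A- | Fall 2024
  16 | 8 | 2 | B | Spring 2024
SELECT id, student_id FROM enrollments WHERE student_id IN (SELECT id FROM students WHERE gpa > 2.58)

Execution result:
id | student_id
1 | 4
2 | 5
3 | 2
4 | 5
5 | 8
6 | 6
7 | 5
8 | 8
9 | 2
11 | 8
12 | 1
14 | 2
15 | 4
16 | 8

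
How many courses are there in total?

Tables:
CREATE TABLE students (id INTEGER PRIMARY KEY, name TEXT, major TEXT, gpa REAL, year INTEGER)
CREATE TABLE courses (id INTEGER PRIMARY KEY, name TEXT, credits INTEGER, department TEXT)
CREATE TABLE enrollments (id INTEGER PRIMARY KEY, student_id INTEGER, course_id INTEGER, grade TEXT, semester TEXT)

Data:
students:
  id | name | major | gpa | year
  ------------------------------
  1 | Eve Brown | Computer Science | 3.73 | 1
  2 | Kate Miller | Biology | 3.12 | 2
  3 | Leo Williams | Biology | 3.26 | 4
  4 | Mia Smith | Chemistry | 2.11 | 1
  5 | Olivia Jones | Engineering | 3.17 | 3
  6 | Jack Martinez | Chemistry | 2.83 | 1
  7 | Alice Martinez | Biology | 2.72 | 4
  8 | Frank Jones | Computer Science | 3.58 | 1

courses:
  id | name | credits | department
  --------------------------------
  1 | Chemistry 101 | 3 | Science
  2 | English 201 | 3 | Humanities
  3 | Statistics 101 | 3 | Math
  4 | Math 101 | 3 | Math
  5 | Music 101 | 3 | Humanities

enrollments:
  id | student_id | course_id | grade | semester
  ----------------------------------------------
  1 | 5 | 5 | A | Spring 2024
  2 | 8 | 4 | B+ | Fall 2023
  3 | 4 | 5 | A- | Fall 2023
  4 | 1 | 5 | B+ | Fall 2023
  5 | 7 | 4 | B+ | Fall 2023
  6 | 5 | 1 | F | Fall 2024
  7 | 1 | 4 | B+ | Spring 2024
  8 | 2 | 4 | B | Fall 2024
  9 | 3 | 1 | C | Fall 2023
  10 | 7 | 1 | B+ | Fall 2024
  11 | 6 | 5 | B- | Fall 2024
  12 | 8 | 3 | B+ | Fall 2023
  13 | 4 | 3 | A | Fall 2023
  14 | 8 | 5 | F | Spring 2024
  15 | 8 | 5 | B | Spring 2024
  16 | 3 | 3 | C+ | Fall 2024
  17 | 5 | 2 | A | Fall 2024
SELECT COUNT(*) FROM courses

Execution result:
5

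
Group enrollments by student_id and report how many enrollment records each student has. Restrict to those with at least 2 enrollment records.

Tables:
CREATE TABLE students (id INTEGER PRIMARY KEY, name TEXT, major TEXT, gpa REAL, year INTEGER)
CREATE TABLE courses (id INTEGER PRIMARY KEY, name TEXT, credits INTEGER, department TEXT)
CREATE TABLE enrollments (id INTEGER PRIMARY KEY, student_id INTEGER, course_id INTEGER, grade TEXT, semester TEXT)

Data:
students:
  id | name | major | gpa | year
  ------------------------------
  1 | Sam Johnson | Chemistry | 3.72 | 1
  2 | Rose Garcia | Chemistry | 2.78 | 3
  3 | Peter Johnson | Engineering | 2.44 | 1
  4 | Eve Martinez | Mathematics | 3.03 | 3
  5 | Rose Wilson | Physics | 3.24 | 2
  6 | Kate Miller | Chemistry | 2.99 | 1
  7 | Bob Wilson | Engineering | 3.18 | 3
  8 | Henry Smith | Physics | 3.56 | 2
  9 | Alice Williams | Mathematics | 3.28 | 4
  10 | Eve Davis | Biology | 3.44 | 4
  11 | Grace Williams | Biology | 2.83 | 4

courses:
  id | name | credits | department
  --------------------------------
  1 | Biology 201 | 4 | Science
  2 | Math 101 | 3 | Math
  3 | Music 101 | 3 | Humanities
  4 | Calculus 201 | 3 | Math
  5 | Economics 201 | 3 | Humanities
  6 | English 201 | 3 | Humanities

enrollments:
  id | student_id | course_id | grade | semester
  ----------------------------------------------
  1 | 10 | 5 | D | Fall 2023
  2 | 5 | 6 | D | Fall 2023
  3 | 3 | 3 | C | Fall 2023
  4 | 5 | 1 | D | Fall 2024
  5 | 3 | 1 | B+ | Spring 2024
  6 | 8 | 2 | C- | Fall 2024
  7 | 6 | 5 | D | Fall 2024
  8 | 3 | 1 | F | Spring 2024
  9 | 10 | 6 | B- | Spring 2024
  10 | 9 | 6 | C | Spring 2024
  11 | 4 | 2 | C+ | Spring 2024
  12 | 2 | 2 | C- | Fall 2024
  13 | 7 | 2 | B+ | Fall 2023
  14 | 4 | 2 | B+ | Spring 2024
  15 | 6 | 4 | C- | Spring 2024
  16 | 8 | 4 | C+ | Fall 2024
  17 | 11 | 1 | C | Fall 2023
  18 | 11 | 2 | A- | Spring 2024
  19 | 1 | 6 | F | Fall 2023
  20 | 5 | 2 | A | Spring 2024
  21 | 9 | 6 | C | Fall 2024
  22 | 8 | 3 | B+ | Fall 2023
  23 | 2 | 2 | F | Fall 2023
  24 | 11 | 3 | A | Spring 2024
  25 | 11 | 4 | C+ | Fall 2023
SELECT student_id, COUNT(*) AS enrollment_count FROM enrollments GROUP BY student_id HAVING COUNT(*) >= 2

Execution result:
student_id | enrollment_count
2 | 2
3 | 3
4 | 2
5 | 3
6 | 2
8 | 3
9 | 2
10 | 2
11 | 4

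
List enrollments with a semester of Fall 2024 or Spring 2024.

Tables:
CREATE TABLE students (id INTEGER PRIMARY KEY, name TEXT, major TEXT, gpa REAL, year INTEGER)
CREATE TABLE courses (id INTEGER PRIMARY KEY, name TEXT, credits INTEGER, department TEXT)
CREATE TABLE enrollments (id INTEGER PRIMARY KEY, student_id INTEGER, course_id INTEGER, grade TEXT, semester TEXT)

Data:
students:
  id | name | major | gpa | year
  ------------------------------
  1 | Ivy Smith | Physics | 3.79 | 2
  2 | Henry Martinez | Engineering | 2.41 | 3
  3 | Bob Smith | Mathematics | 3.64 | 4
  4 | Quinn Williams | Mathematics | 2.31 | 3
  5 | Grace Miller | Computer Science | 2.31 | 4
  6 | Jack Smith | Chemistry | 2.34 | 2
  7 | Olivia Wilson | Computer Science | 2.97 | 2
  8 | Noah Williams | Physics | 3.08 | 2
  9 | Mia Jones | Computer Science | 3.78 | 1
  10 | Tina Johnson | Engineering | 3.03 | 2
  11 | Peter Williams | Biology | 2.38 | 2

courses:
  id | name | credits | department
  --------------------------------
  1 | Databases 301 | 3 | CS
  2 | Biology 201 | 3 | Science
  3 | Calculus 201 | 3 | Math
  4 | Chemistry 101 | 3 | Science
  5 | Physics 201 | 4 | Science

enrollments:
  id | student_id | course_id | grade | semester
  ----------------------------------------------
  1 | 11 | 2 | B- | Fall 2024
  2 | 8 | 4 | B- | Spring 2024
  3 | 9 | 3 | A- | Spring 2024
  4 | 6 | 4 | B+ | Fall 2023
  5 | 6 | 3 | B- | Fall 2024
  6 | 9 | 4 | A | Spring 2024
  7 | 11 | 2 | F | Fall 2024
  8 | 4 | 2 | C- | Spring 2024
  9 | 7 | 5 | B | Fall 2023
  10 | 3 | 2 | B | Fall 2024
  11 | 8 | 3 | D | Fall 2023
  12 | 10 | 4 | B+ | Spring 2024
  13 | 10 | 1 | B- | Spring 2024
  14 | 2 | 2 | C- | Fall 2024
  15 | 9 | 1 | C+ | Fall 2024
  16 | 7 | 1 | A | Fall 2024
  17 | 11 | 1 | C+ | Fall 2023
SELECT id, semester FROM enrollments WHERE semester IN ('Fall 2024', 'Spring 2024')

Execution result:
id | semester
1 | Fall 2024
2 | Spring 2024
3 | Spring 2024
5 | Fall 2024
6 | Spring 2024
7 | Fall 2024
8 | Spring 2024
10 | Fall 2024
12 | Spring 2024
13 | Spring 2024
14 | Fall 2024
15 | Fall 2024
16 | Fall 2024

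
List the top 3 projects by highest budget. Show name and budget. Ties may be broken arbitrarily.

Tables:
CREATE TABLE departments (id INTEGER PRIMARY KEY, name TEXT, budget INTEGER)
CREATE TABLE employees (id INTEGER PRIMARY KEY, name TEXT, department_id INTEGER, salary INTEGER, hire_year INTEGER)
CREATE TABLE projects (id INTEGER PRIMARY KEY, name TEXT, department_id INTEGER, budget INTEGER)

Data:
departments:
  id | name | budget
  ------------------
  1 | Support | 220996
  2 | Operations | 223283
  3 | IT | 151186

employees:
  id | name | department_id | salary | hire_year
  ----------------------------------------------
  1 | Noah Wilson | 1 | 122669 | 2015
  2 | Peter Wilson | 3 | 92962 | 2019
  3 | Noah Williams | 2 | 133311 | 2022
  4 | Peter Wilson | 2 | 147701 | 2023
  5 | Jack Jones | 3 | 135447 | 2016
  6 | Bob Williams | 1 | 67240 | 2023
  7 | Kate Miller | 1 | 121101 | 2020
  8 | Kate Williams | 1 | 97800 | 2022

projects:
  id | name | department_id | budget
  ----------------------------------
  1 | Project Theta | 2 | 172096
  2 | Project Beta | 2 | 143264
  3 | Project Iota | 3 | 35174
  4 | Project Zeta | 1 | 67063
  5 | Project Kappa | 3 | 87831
SELECT name, budget FROM projects ORDER BY budget DESC LIMIT 3

Execution result:
name | budget
Project Theta | 172096
Project Beta | 143264
Project Kappa | 87831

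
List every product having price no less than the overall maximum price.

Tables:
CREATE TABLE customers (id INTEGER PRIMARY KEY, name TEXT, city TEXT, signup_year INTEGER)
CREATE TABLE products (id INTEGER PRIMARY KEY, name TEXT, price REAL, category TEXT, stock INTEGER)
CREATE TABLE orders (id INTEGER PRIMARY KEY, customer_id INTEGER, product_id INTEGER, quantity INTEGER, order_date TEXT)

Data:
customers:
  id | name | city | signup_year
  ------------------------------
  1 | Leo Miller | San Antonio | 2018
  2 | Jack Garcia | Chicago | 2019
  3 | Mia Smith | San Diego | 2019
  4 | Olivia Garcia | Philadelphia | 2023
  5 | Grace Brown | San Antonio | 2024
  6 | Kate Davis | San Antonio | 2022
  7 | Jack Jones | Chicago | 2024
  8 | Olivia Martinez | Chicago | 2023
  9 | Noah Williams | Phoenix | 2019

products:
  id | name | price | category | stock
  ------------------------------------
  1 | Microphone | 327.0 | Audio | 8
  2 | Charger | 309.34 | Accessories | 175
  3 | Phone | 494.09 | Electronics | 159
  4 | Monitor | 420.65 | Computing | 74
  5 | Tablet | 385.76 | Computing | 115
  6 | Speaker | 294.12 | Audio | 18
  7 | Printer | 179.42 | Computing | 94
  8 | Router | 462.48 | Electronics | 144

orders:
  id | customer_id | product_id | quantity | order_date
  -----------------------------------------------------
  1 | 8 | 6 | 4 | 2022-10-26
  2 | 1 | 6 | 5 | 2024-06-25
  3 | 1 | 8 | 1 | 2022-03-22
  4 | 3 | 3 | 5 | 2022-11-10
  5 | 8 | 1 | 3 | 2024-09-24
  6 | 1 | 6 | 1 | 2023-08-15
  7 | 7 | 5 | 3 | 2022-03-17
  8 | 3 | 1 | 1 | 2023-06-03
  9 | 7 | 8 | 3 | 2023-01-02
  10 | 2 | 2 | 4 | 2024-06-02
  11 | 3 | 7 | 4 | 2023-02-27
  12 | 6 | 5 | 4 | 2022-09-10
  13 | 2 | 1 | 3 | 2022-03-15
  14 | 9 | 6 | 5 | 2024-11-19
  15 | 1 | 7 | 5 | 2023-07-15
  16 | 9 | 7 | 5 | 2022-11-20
SELECT name, price FROM products WHERE price >= (SELECT MAX(price) FROM products)

Execution result:
name | price
Phone | 494.09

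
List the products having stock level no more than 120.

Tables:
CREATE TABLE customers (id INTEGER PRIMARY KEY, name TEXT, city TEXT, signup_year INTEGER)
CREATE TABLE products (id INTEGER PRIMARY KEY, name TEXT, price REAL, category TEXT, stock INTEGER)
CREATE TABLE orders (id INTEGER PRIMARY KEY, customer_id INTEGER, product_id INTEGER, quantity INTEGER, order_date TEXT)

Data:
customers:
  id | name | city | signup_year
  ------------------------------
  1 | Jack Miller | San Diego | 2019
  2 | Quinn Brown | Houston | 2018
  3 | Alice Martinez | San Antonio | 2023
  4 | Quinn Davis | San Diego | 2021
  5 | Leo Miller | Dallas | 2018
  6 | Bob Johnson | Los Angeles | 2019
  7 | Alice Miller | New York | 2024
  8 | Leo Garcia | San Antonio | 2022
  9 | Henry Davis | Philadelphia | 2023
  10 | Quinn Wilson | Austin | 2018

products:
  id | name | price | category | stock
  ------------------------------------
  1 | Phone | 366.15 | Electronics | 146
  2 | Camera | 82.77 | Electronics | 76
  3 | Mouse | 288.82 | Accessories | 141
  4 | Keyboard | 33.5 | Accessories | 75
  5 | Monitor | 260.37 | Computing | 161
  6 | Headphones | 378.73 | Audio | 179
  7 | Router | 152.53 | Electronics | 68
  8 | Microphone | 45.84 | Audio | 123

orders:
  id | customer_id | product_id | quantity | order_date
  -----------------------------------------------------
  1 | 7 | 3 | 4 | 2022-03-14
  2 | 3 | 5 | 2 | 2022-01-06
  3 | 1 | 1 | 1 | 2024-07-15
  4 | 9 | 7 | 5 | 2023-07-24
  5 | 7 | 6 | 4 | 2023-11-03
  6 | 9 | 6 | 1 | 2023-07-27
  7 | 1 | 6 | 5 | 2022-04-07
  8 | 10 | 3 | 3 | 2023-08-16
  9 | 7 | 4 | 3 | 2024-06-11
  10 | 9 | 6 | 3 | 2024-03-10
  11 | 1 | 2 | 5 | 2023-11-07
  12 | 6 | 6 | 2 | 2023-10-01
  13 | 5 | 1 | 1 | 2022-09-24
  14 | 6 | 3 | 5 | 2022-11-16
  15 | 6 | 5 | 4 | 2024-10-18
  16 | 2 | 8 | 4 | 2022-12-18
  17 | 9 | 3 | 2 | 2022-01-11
SELECT name, stock FROM products WHERE stock <= 120

Execution result:
name | stock
Camera | 76
Keyboard | 75
Router | 68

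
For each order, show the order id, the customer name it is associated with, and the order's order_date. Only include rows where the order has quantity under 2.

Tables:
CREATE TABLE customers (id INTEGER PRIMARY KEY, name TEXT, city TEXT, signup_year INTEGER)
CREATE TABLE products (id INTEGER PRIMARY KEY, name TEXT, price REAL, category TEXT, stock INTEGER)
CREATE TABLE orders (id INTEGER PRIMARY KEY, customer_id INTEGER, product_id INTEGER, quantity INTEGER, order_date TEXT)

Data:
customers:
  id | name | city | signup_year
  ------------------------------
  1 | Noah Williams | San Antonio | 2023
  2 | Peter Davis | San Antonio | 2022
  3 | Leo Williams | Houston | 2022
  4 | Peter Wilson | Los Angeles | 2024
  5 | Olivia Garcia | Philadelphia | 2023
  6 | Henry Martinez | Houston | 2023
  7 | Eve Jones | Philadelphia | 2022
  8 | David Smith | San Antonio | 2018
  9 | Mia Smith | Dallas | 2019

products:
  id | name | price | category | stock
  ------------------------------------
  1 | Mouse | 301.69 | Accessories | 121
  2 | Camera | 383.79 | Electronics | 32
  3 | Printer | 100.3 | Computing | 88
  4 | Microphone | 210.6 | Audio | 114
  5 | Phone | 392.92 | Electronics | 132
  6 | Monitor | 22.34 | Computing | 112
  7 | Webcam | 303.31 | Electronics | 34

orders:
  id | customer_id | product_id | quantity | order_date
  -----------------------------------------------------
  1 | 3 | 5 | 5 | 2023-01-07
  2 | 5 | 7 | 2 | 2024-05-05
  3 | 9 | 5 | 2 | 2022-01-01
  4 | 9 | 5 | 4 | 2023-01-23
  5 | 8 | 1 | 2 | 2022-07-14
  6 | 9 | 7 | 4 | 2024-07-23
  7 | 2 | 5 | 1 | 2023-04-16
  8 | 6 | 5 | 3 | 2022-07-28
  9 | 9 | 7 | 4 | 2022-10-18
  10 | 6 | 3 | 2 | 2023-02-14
SELECT c.id, p.name AS customer, c.order_date FROM orders c JOIN customers p ON c.customer_id = p.id WHERE c.quantity < 2

Execution result:
id | customer | order_date
7 | Peter Davis | 2023-04-16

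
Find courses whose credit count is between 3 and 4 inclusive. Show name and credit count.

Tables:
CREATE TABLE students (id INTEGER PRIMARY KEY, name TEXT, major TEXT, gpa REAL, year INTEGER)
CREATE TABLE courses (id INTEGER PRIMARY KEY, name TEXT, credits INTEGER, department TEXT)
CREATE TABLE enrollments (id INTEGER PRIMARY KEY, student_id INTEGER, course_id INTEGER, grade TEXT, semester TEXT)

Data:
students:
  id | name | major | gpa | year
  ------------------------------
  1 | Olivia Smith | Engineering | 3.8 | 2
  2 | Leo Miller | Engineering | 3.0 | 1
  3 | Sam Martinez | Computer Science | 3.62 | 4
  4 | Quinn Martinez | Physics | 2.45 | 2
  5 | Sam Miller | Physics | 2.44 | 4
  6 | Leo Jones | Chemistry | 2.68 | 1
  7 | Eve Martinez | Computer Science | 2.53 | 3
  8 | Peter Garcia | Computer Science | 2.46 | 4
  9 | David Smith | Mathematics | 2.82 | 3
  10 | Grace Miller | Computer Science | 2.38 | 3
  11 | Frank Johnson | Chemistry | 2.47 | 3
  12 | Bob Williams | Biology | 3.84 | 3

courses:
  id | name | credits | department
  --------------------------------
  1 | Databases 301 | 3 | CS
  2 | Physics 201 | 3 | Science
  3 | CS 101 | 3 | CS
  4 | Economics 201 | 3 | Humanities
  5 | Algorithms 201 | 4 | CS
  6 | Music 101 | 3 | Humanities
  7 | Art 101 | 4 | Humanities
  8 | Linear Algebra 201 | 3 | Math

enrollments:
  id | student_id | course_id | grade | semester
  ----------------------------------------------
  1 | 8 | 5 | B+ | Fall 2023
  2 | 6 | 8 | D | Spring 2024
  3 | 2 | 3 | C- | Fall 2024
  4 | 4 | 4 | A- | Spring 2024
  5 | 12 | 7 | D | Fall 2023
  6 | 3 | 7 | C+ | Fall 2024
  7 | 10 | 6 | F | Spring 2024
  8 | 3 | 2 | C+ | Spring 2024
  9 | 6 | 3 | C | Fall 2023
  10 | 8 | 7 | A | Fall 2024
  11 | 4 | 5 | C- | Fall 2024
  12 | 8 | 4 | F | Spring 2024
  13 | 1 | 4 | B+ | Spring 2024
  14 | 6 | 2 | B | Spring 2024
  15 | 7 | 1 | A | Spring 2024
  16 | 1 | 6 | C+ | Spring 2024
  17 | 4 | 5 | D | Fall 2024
SELECT name, credits FROM courses WHERE credits BETWEEN 3 AND 4

Execution result:
name | credits
Databases 301 | 3
Physics 201 | 3
CS 101 | 3
Economics 201 | 3
Algorithms 201 | 4
Music 101 | 3
Art 101 | 4
Linear Algebra 201 | 3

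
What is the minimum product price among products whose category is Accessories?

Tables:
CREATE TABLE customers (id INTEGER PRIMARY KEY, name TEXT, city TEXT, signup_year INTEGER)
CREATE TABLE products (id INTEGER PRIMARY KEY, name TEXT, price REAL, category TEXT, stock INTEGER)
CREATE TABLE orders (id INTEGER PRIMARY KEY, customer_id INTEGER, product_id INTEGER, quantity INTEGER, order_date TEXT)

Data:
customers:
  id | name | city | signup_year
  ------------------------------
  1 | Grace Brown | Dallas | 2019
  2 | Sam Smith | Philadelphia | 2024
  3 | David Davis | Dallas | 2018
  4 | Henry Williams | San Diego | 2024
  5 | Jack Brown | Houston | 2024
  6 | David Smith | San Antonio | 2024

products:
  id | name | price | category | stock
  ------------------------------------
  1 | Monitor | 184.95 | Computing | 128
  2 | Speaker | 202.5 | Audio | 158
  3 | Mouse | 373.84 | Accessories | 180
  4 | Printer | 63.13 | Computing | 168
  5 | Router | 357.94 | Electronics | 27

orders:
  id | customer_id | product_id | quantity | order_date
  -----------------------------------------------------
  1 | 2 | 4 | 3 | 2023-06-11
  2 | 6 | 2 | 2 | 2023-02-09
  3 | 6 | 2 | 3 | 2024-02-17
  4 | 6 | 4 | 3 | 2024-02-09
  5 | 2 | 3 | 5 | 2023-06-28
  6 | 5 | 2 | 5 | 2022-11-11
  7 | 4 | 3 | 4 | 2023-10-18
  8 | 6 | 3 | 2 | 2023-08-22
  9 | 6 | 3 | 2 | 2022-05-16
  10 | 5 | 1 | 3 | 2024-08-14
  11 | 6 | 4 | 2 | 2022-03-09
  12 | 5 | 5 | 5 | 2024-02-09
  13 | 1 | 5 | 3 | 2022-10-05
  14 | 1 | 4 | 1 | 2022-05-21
SELECT MIN(price) FROM products WHERE category = 'Accessories'

Execution result:
373.84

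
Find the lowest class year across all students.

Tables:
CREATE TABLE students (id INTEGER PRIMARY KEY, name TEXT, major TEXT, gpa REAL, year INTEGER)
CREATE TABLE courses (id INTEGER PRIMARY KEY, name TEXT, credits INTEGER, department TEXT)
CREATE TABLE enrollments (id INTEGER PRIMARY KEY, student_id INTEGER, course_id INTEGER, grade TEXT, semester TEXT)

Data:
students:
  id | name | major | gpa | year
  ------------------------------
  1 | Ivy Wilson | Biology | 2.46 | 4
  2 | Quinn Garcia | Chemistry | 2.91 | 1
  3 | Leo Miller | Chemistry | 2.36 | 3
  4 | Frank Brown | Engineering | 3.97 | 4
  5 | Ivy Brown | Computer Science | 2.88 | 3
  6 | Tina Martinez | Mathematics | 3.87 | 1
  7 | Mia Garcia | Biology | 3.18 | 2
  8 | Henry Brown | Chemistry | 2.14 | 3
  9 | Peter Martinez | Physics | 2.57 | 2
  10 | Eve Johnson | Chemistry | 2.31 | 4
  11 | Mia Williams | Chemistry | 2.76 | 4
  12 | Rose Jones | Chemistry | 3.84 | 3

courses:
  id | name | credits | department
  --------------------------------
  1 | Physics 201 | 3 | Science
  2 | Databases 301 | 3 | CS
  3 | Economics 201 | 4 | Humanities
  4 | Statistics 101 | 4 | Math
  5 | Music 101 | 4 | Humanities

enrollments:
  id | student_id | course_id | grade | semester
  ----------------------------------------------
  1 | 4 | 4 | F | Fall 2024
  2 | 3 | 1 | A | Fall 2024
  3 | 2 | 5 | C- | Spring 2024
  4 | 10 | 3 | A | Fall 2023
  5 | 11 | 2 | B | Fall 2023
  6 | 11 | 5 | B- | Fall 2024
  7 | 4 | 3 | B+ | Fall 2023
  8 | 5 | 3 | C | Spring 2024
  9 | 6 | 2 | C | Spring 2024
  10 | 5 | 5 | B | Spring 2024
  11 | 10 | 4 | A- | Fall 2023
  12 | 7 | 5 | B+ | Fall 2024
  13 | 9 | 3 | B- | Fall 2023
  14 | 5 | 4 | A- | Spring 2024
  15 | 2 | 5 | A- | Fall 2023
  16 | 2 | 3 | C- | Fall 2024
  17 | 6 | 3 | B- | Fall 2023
SELECT MIN(year) FROM students

Execution result:
1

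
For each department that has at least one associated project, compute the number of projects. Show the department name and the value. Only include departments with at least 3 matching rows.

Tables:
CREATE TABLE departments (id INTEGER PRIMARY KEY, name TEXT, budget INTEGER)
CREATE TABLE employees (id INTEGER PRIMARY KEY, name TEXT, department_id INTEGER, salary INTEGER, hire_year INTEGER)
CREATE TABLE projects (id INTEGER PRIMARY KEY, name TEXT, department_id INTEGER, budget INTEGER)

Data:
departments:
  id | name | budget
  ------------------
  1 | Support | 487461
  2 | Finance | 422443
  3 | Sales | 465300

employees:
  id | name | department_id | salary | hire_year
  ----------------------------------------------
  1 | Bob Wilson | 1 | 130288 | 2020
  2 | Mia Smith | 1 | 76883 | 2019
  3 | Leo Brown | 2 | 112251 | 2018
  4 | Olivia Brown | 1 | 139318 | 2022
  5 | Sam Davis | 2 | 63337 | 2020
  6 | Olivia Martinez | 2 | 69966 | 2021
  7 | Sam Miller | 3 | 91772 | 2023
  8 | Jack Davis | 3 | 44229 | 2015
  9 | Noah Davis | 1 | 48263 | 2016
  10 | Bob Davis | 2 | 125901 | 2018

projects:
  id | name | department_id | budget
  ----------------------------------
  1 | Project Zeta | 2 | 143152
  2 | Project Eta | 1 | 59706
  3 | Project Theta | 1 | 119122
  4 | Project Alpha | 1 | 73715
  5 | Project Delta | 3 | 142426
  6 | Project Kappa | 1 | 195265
SELECT p.name, COUNT(*) AS n FROM projects c JOIN departments p ON c.department_id = p.id GROUP BY p.id, p.name HAVING COUNT(*) >= 3

Execution result:
name | n
Support | 4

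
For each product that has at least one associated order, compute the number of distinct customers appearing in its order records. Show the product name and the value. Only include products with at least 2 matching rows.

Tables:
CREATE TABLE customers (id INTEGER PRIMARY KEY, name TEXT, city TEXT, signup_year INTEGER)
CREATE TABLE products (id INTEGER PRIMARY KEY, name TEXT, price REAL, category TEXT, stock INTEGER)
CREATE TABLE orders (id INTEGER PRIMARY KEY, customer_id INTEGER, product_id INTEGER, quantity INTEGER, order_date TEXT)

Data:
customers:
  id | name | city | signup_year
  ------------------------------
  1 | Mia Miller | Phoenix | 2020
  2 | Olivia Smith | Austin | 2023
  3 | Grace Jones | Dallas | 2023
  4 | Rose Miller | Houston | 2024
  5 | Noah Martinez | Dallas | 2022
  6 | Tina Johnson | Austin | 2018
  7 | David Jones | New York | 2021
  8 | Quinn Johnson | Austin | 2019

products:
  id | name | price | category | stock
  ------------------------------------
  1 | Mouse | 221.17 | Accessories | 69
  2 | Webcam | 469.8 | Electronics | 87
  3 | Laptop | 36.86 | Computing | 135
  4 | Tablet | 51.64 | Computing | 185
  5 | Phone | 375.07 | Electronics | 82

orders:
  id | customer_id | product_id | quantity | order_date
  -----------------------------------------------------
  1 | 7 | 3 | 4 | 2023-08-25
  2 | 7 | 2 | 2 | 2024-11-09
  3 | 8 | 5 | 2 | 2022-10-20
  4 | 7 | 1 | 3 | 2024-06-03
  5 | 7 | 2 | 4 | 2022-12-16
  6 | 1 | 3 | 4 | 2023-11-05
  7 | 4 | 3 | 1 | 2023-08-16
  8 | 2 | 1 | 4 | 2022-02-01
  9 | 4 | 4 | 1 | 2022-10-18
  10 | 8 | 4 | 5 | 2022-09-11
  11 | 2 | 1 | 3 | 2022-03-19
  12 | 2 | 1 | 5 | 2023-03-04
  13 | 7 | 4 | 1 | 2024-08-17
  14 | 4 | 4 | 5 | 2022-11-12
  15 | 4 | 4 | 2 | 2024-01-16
SELECT p.name, COUNT(DISTINCT c.customer_id) AS distinct_customer_count FROM orders c JOIN products p ON c.product_id = p.id GROUP BY p.id, p.name HAVING COUNT(*) >= 2

Execution result:
name | distinct_customer_count
Mouse | 2
Webcam | 1
Laptop | 3
Tablet | 3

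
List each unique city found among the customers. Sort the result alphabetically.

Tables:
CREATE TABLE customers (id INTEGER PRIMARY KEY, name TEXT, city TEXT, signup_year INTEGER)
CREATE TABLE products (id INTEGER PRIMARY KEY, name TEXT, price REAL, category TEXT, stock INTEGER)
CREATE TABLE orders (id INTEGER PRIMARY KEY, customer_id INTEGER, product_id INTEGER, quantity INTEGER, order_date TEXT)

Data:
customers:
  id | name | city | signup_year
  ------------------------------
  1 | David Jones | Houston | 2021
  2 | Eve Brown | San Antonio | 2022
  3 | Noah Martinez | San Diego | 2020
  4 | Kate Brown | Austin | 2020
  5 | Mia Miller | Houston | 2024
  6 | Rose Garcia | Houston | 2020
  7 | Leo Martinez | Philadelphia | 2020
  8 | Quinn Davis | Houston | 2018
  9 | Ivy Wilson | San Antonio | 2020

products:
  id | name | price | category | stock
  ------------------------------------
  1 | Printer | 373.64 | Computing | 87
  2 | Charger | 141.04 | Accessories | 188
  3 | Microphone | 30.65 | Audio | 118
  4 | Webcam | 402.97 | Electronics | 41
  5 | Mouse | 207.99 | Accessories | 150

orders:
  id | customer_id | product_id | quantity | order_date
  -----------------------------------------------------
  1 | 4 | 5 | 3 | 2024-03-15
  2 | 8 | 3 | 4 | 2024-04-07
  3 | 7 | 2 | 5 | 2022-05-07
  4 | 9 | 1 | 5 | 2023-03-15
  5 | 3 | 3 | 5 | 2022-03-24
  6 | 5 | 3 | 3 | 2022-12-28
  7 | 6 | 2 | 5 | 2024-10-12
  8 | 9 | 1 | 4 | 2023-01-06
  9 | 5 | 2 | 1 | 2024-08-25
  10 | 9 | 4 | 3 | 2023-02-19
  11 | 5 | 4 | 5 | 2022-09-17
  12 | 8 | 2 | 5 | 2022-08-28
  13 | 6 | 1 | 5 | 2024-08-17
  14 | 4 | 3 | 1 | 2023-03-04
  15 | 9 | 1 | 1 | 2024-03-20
SELECT DISTINCT city FROM customers ORDER BY city

Execution result:
city
Austin
Houston
Philadelphia
San Antonio
San Diego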